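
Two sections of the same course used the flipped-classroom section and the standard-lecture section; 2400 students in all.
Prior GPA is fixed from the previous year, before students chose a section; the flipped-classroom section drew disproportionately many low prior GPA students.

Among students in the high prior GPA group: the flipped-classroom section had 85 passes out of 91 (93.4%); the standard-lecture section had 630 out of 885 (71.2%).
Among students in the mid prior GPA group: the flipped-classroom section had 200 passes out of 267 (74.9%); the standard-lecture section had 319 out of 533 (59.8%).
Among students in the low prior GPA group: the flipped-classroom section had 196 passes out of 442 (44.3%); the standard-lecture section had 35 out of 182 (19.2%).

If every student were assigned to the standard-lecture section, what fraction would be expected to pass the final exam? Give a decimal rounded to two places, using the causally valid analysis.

0.54

The stratified and pooled comparisons disagree (the flipped-classroom section wins within each prior GPA band; the standard-lecture section wins overall), so the answer turns on the causal role of prior GPA band.
Prior GPA band satisfies the back-door criterion: it is not a descendant of the teaching method, and it blocks the spurious path from teaching method to outcome. Adjusting for it (i.e., using the within-prior GPA band rates) gives the causal effect.
Standardising the standard-lecture section to the population prior GPA band mix: 0.407·630/885 + 0.333·319/533 + 0.260·35/182 = 0.539.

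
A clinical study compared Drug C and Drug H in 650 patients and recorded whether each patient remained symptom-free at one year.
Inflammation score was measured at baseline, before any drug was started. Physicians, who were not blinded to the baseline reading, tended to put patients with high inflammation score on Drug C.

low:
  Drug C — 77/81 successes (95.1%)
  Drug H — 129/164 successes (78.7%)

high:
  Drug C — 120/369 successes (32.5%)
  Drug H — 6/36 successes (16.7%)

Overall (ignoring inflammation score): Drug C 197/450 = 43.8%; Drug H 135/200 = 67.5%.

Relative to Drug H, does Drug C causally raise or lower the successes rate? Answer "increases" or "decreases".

increases

Here inflammation score is a common cause — it drives both which drug a case falls under and the outcome. The crude comparison mixes populations; the stratum-specific rates are the causally relevant ones.
Within each level — low: 95.1% vs 78.7%; high: 32.5% vs 16.7% — Drug C is higher every time.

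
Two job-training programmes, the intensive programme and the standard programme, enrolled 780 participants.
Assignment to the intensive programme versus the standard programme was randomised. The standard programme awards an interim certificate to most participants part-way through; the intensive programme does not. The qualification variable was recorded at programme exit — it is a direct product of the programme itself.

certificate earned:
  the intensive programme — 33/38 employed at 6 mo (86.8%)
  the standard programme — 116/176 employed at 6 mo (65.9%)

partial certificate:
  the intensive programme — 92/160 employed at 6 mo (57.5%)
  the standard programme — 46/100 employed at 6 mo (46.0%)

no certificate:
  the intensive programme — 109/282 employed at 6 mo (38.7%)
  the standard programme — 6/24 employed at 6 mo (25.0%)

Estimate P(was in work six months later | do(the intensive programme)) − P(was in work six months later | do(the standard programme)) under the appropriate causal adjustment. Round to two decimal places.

Qualification attained during the programme lies on the pathway programme → qualification attained during the programme → outcome, so adjusting for it blocks the indirect effect. For the total causal effect of programme, use the unadjusted pooled rates.
The causal difference is the pooled difference: 0.487 − 0.560 = -0.072.

-0.07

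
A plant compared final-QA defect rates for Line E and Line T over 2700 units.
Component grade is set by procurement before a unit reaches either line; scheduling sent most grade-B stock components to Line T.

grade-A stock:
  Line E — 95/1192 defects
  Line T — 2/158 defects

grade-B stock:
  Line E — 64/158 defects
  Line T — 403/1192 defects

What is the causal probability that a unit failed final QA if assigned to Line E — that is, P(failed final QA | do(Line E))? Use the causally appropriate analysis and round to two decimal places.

0.24

The component grade-specific comparison favours Line T throughout, but the pooled figures favour Line E. The question is whether to condition on component grade.
Since component grade is a pre-existing factor (not a product of the line) and it affects the outcome on its own, it is a confounder. The stratified rates, not the pooled rate, identify the causal effect.
Standardising Line E to the population component grade mix: 0.500·95/1192 + 0.500·64/158 = 0.242.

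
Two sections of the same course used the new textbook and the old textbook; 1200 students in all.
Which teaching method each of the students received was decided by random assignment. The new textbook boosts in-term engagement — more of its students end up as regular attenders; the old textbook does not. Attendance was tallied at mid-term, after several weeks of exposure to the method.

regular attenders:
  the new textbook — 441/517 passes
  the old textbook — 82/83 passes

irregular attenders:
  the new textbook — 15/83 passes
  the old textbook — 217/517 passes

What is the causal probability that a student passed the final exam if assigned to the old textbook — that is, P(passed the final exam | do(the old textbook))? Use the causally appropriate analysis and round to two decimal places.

Within every mid-term attendance level the old textbook has the higher rate, yet pooled the new textbook does — Simpson's reversal.
Mid-term attendance is recorded after the teaching method and is itself shifted by it — it sits on the causal path from teaching method to outcome. Conditioning on a mediator would strip out part of the effect we want; the pooled comparison gives the total causal effect.
So P(outcome | do(the old textbook)) is just the pooled rate for the old textbook: 299/600 = 0.498.

0.50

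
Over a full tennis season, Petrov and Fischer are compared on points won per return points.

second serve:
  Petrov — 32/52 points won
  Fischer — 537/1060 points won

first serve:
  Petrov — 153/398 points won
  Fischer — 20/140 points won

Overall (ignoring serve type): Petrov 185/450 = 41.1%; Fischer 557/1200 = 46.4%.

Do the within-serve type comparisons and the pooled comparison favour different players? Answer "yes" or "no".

Within each serve type level (second serve 61.5% vs 50.7%; first serve 38.4% vs 14.3%), Petrov has the higher rate every time. Pooled: 41.1% vs 46.4% — Fischer has the higher rate overall. The two comparisons disagree.

yes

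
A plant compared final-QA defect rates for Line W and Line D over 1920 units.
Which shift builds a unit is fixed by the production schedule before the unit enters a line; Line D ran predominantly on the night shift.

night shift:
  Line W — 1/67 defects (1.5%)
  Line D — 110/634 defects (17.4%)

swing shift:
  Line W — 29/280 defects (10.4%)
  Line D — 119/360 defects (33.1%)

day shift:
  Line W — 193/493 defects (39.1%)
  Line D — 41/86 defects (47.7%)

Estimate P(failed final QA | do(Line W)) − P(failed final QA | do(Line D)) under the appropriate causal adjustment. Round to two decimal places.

Line W is lower inside every shift stratum but Line D is lower in aggregate. Whether to stratify depends on how shift relates to the line.
The imbalance in shift arose from how units were allocated, not from anything the line did; and shift independently affects the outcome. The pooled gap is confounded — condition on shift.
Adjusting over the population distribution of shift: 0.365·(0.015−0.174) + 0.333·(0.104−0.331) + 0.302·(0.391−0.477) = -0.159.

-0.16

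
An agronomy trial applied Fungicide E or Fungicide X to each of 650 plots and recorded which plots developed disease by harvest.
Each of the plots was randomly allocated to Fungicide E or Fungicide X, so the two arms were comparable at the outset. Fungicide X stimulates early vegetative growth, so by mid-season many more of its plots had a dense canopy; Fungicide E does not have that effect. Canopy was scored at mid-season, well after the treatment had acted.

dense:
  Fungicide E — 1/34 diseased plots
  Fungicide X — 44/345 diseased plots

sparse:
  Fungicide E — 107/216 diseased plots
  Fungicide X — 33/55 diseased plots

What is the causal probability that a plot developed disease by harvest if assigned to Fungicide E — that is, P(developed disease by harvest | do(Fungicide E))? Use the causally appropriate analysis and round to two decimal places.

The stratified and pooled comparisons disagree (Fungicide E wins within each mid-season canopy; Fungicide X wins overall), so the answer turns on the causal role of mid-season canopy.
Mid-season canopy is recorded after the fungicide and is itself shifted by it — it sits on the causal path from fungicide to outcome. Conditioning on a mediator would strip out part of the effect we want; the pooled comparison gives the total causal effect.
So P(outcome | do(Fungicide E)) is just the pooled rate for Fungicide E: 108/250 = 0.432.

0.43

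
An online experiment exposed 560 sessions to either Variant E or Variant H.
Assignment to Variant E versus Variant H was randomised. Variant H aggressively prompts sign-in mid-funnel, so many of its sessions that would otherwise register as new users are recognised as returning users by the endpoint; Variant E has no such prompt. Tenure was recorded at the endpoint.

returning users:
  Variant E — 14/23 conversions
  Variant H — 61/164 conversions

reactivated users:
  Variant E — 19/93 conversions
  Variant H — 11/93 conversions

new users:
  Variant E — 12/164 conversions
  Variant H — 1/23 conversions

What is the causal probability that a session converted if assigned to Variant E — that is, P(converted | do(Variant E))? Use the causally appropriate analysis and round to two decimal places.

User tenure here is a post-treatment variable shaped by the variant; conditioning on it would introduce bias rather than remove it. The overall comparison is the causal one.
So P(outcome | do(Variant E)) is just the pooled rate for Variant E: 45/280 = 0.161.

0.16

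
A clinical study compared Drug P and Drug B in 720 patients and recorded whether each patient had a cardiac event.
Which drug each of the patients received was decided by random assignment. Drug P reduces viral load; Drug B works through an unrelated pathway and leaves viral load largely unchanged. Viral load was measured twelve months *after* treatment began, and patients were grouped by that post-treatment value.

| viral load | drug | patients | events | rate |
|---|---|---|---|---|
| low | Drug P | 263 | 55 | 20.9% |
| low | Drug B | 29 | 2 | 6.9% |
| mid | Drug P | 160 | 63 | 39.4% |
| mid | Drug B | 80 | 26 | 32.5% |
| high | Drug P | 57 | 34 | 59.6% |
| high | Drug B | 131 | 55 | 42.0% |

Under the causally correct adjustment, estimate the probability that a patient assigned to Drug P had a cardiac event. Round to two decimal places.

Drug B is lower inside every viral load stratum but Drug P is lower in aggregate. Whether to stratify depends on how viral load relates to the drug.
The distribution of viral load is itself part of what the drug does — it is an intermediate outcome. Holding it fixed would remove that part of the effect; the total effect is the pooled difference.
So P(outcome | do(Drug P)) is just the pooled rate for Drug P: 152/480 = 0.317.

0.32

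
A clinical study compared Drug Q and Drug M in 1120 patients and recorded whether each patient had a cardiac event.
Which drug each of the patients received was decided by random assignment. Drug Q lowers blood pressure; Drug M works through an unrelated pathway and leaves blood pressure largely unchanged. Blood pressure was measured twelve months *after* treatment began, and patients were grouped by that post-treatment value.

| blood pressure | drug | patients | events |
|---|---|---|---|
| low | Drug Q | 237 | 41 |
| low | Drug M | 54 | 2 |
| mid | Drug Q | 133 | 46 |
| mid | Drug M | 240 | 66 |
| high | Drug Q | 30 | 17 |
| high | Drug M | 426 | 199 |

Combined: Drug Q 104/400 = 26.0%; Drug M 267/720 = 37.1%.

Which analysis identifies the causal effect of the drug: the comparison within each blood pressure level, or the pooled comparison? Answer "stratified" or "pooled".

pooled

Stratifying would compare drugs among patients the drugs themselves sorted into blood pressure groups — a form of selection on an intermediate. The unconditioned pooled rates give the total causal effect.
Pooled: Drug Q 26.0% vs Drug M 37.1%; Drug Q is lower overall.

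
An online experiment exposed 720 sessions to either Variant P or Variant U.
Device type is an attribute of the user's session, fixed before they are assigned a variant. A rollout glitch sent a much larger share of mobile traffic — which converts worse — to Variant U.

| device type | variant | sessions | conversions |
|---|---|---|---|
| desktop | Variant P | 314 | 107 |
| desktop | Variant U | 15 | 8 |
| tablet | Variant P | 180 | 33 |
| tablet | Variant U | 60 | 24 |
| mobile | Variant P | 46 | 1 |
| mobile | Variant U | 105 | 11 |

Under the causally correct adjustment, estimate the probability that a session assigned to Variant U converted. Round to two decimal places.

0.40

Nothing the variant does changes device type; the imbalance is an allocation artefact. With device type also predicting the outcome, the pooled figure is confounded, and the within-stratum comparison is the causal one.
Standardising Variant U to the population device type mix: 0.457·8/15 + 0.333·24/60 + 0.210·11/105 = 0.399.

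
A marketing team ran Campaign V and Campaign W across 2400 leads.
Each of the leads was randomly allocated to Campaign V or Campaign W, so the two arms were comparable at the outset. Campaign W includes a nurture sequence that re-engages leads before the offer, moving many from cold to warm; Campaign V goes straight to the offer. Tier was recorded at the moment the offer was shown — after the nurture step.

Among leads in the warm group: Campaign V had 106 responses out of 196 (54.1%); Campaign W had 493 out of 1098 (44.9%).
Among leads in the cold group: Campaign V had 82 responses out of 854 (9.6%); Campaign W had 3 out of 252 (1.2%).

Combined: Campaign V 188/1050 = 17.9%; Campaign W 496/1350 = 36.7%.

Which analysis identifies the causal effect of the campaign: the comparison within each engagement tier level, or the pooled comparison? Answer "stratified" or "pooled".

pooled

Campaign V is higher inside every engagement tier stratum but Campaign W is higher in aggregate. Whether to stratify depends on how engagement tier relates to the campaign.
Engagement tier lies on the pathway campaign → engagement tier → outcome, so adjusting for it blocks the indirect effect. For the total causal effect of campaign, use the unadjusted pooled rates.
Pooled: Campaign V 17.9% vs Campaign W 36.7%; Campaign W is higher overall.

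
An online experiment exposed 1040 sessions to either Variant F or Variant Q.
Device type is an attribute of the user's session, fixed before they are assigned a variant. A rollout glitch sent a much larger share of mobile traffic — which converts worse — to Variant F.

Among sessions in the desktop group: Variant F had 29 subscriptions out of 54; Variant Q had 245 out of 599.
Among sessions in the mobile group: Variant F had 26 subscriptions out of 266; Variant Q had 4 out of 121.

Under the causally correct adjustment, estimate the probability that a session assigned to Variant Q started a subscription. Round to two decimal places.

Within every device type level Variant F has the higher rate, yet pooled Variant Q does — Simpson's reversal.
Since device type is a pre-existing factor (not a product of the variant) and it affects the outcome on its own, it is a confounder. The stratified rates, not the pooled rate, identify the causal effect.
Standardising Variant Q to the population device type mix: 0.628·245/599 + 0.372·4/121 = 0.269.

0.27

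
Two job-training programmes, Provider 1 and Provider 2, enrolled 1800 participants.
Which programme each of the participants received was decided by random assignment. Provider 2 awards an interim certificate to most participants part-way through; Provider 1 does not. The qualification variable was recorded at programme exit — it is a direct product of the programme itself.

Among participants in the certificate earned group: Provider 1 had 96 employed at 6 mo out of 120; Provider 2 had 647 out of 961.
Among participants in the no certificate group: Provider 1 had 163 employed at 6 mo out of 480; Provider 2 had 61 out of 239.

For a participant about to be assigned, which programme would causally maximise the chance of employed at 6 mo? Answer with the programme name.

Provider 1 is higher inside every qualification attained during the programme stratum but Provider 2 is higher in aggregate. Whether to stratify depends on how qualification attained during the programme relates to the programme.
Qualification attained during the programme is downstream of the programme. One should not condition on a consequence of treatment, so the overall rates are the right comparison.
Pooled: Provider 1 43.2% vs Provider 2 59.0%; Provider 2 is higher overall.

Provider 2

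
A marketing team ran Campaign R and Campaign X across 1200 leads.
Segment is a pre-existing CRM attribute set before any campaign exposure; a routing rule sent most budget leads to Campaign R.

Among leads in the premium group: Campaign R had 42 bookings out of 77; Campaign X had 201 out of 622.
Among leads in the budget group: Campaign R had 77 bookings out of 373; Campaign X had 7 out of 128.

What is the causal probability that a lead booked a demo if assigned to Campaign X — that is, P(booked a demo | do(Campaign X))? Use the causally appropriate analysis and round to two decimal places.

0.21

Within every customer segment level Campaign R has the higher rate, yet pooled Campaign X does — Simpson's reversal.
The imbalance in customer segment arose from how leads were allocated, not from anything the campaign did; and customer segment independently affects the outcome. The pooled gap is confounded — condition on customer segment.
Standardising Campaign X to the population customer segment mix: 0.583·201/622 + 0.417·7/128 = 0.211.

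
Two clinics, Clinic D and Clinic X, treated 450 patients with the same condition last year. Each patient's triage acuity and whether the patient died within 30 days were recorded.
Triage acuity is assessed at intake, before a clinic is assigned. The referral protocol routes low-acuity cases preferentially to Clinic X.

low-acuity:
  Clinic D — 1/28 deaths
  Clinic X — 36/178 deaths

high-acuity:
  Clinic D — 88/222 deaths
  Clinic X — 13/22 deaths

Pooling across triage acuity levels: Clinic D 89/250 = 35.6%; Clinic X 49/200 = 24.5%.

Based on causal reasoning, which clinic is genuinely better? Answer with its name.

Clinic D

The stratified and pooled comparisons disagree (Clinic D wins within each triage acuity; Clinic X wins overall), so the answer turns on the causal role of triage acuity.
The imbalance in triage acuity arose from how patients were allocated, not from anything the clinic did; and triage acuity independently affects the outcome. The pooled gap is confounded — condition on triage acuity.
Within each level — low-acuity: 3.6% vs 20.2%; high-acuity: 39.6% vs 59.1% — Clinic D is lower every time.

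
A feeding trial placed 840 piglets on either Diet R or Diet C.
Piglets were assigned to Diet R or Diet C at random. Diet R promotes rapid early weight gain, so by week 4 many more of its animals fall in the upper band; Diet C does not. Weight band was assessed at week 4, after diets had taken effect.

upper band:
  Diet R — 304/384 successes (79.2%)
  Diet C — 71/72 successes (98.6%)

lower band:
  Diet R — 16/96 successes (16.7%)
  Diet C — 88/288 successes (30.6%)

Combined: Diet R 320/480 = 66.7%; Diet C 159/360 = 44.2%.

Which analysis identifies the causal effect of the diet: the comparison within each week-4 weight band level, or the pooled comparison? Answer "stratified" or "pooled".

pooled

The stratified and pooled comparisons disagree (Diet C wins within each week-4 weight band; Diet R wins overall), so the answer turns on the causal role of week-4 weight band.
Stratifying would compare diets among piglets the diets themselves sorted into week-4 weight band groups — a form of selection on an intermediate. The unconditioned pooled rates give the total causal effect.
Pooled: Diet R 66.7% vs Diet C 44.2%; Diet R is higher overall.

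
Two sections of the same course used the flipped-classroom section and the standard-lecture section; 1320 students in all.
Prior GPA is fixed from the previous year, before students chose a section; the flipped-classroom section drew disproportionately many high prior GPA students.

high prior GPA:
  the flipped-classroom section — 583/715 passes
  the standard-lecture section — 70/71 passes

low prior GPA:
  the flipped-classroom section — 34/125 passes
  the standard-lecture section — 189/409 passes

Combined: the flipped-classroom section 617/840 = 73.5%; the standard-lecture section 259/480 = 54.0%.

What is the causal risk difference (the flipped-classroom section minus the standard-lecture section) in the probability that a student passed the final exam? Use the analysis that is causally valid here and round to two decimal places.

-0.18

Prior GPA band is set before the teaching method has any effect — it is not caused by the teaching method — and it independently drives the outcome. That makes it a confounder, so the causal comparison is within prior GPA band levels.
Adjusting over the population distribution of prior GPA band: 0.595·(0.815−0.986) + 0.405·(0.272−0.462) = -0.178.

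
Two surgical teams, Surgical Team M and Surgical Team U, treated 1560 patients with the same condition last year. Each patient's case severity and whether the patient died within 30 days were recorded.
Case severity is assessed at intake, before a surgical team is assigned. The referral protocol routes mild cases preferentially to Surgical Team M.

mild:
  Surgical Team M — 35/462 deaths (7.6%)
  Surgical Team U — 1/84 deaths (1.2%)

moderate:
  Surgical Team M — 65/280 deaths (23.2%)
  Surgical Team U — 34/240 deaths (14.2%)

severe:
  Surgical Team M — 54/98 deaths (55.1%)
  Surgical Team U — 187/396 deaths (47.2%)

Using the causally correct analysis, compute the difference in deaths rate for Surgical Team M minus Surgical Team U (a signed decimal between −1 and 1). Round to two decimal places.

+0.08

Case severity differs across surgical teams for reasons unrelated to any effect of the surgical team itself, and it separately predicts the outcome — a classic confounder. We must compare within case severity levels.
Adjusting over the population distribution of case severity: 0.350·(0.076−0.012) + 0.333·(0.232−0.142) + 0.317·(0.551−0.472) = +0.077.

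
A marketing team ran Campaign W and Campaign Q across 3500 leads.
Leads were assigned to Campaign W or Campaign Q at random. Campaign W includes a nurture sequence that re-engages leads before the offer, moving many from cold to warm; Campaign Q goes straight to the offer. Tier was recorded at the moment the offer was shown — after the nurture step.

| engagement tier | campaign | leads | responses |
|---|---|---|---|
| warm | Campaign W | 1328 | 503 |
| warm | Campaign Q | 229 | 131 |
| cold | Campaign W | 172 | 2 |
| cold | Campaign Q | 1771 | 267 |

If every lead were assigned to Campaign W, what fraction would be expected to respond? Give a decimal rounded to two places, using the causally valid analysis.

Stratifying would compare campaigns among leads the campaigns themselves sorted into engagement tier groups — a form of selection on an intermediate. The unconditioned pooled rates give the total causal effect.
So P(outcome | do(Campaign W)) is just the pooled rate for Campaign W: 505/1500 = 0.337.

0.34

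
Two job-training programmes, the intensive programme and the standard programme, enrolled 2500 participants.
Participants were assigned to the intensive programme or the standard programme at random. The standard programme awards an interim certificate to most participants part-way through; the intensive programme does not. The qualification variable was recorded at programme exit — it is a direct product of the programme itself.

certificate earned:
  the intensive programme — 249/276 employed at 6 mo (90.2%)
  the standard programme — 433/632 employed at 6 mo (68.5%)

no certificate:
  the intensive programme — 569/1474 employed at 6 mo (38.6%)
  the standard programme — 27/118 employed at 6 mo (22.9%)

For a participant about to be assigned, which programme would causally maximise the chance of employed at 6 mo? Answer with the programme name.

the standard programme

Within every qualification attained during the programme level the intensive programme has the higher rate, yet pooled the standard programme does — Simpson's reversal.
Stratifying would compare programmes among participants the programmes themselves sorted into qualification attained during the programme groups — a form of selection on an intermediate. The unconditioned pooled rates give the total causal effect.
Pooled: the intensive programme 46.7% vs the standard programme 61.3%; the standard programme is higher overall.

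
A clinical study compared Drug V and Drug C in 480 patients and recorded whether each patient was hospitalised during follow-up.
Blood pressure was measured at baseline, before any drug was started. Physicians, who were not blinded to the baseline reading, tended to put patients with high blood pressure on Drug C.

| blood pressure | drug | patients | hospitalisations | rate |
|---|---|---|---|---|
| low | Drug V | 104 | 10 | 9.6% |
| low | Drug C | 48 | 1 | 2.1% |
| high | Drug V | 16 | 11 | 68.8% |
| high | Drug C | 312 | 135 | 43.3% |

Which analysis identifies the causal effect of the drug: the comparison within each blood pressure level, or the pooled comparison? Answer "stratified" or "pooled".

The imbalance in blood pressure arose from how patients were allocated, not from anything the drug did; and blood pressure independently affects the outcome. The pooled gap is confounded — condition on blood pressure.
Within each level — low: 9.6% vs 2.1%; high: 68.8% vs 43.3% — Drug C is lower every time.

stratified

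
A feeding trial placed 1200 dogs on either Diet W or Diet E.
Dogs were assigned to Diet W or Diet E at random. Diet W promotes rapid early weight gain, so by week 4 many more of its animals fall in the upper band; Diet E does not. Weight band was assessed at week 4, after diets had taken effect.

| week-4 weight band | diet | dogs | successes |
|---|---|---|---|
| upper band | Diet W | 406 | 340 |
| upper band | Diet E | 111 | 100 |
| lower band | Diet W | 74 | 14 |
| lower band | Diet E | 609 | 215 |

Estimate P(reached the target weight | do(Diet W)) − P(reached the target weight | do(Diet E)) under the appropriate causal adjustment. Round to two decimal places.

Diet E is higher inside every week-4 weight band stratum but Diet W is higher in aggregate. Whether to stratify depends on how week-4 weight band relates to the diet.
Week-4 weight band here is a post-treatment variable shaped by the diet; conditioning on it would introduce bias rather than remove it. The overall comparison is the causal one.
The causal difference is the pooled difference: 0.738 − 0.438 = +0.300.

+0.30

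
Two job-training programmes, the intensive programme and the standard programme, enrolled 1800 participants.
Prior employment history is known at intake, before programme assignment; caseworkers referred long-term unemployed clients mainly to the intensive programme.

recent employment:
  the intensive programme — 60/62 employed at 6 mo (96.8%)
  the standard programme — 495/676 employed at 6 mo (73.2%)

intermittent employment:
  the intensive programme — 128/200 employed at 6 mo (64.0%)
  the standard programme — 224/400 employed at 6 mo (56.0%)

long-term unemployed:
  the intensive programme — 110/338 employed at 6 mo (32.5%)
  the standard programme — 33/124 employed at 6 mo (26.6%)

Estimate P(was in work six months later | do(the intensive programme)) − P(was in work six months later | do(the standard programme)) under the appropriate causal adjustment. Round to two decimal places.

Prior employment history satisfies the back-door criterion: it is not a descendant of the programme, and it blocks the spurious path from programme to outcome. Adjusting for it (i.e., using the within-prior employment history rates) gives the causal effect.
Adjusting over the population distribution of prior employment history: 0.410·(0.968−0.732) + 0.333·(0.640−0.560) + 0.257·(0.325−0.266) = +0.138.

+0.14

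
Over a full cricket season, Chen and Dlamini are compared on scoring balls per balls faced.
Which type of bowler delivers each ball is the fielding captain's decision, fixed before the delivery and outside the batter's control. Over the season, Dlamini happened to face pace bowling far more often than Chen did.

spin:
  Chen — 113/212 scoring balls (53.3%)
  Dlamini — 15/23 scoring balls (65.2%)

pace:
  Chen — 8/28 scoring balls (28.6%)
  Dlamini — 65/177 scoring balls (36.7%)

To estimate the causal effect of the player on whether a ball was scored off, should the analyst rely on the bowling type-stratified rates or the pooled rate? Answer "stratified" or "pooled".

The stratified and pooled comparisons disagree (Dlamini wins within each bowling type; Chen wins overall), so the answer turns on the causal role of bowling type.
The imbalance in bowling type arose from how balls faced were allocated, not from anything the player did; and bowling type independently affects the outcome. The pooled gap is confounded — condition on bowling type.
Within each level — spin: 53.3% vs 65.2%; pace: 28.6% vs 36.7% — Dlamini is higher every time.

stratified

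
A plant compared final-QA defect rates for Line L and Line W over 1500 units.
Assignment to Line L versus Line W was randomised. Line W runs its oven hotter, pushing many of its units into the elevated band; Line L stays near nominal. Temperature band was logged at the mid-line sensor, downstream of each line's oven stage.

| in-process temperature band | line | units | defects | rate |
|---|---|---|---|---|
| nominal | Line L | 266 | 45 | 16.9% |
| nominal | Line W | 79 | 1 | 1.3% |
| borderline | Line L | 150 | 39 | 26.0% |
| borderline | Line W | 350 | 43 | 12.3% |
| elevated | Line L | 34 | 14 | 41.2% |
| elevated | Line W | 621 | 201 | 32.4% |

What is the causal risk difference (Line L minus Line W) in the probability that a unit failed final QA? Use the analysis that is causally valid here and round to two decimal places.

Because the line influences in-process temperature band, in-process temperature band is a post-treatment mediator, not a confounder. Stratifying on it would bias the estimate; the causal effect is the crude pooled difference.
The causal difference is the pooled difference: 0.218 − 0.233 = -0.016.

-0.02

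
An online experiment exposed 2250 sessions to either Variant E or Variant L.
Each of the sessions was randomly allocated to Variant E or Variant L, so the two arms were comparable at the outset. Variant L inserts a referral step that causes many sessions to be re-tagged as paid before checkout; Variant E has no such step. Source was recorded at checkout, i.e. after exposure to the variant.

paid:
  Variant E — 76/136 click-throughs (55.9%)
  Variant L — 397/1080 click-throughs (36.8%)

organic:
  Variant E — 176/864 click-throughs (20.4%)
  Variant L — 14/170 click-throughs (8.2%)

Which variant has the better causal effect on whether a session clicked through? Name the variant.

Variant L

Stratifying would compare variants among sessions the variants themselves sorted into traffic source groups — a form of selection on an intermediate. The unconditioned pooled rates give the total causal effect.
Pooled: Variant E 25.2% vs Variant L 32.9%; Variant L is higher overall.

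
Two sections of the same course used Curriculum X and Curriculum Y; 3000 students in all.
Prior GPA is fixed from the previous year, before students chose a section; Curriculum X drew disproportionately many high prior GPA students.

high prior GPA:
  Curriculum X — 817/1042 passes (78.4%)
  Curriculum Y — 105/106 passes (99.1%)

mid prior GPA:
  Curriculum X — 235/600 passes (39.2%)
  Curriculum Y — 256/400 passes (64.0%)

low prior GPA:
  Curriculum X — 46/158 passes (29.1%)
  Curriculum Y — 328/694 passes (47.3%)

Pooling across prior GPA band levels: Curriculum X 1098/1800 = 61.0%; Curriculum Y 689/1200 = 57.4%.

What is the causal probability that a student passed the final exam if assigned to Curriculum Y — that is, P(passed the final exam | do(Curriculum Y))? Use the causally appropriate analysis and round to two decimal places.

0.73

Curriculum Y is higher inside every prior GPA band stratum but Curriculum X is higher in aggregate. Whether to stratify depends on how prior GPA band relates to the teaching method.
Nothing the teaching method does changes prior GPA band; the imbalance is an allocation artefact. With prior GPA band also predicting the outcome, the pooled figure is confounded, and the within-stratum comparison is the causal one.
Standardising Curriculum Y to the population prior GPA band mix: 0.383·105/106 + 0.333·256/400 + 0.284·328/694 = 0.727.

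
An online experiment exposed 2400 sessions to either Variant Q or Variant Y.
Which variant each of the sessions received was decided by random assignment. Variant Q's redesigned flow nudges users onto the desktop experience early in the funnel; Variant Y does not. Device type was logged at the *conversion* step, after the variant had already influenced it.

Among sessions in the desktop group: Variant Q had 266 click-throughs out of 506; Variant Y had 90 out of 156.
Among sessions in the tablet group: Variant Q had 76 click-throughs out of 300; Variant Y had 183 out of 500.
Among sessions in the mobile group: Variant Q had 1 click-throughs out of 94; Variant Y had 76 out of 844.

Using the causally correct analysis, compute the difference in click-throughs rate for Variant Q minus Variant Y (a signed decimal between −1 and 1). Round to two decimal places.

Because the variant influences device type, device type is a post-treatment mediator, not a confounder. Stratifying on it would bias the estimate; the causal effect is the crude pooled difference.
The causal difference is the pooled difference: 0.381 − 0.233 = +0.148.

+0.15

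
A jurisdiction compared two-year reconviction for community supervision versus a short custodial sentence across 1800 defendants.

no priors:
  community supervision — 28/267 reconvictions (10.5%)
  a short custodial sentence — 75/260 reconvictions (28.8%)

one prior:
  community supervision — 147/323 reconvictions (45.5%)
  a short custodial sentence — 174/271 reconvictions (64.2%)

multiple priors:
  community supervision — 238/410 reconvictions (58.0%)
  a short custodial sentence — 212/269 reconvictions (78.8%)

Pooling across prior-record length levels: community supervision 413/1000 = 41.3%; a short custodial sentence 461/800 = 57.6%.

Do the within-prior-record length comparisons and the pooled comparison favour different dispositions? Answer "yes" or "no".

Within each prior-record length level (no priors 10.5% vs 28.8%; one prior 45.5% vs 64.2%; multiple priors 58.0% vs 78.8%), community supervision has the lower rate every time. Pooled: 41.3% vs 57.6% — community supervision has the lower rate overall. They agree.

no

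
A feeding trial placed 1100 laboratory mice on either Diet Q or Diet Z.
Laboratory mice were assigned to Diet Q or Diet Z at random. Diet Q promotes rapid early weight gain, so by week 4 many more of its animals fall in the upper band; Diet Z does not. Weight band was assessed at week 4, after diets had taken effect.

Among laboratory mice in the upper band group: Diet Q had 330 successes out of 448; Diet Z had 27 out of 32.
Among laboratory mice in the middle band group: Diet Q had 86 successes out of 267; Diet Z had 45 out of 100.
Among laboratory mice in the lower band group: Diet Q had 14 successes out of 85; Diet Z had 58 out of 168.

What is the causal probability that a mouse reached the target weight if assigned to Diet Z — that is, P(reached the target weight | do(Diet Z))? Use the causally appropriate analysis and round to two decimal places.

0.43

Week-4 weight band lies on the pathway diet → week-4 weight band → outcome, so adjusting for it blocks the indirect effect. For the total causal effect of diet, use the unadjusted pooled rates.
So P(outcome | do(Diet Z)) is just the pooled rate for Diet Z: 130/300 = 0.433.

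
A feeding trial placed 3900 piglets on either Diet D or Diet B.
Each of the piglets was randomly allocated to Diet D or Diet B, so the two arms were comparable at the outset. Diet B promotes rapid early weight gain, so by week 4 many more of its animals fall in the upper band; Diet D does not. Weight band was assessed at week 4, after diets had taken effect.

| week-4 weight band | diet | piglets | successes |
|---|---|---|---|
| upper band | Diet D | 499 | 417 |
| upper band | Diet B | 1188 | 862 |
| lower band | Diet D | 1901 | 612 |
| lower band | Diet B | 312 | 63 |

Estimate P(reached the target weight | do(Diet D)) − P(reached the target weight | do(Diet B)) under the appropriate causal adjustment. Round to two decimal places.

Diet D is higher inside every week-4 weight band stratum but Diet B is higher in aggregate. Whether to stratify depends on how week-4 weight band relates to the diet.
The distribution of week-4 weight band is itself part of what the diet does — it is an intermediate outcome. Holding it fixed would remove that part of the effect; the total effect is the pooled difference.
The causal difference is the pooled difference: 0.429 − 0.617 = -0.188.

-0.19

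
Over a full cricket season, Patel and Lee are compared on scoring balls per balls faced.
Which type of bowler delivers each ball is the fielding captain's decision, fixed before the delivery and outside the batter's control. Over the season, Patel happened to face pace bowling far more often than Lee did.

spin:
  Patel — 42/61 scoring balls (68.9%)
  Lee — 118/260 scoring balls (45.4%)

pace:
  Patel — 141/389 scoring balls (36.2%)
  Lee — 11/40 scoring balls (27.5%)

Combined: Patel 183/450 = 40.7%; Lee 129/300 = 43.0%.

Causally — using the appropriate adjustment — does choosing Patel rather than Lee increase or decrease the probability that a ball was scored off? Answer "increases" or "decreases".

increases

The stratified and pooled comparisons disagree (Patel wins within each bowling type; Lee wins overall), so the answer turns on the causal role of bowling type.
Bowling type differs across players for reasons unrelated to any effect of the player itself, and it separately predicts the outcome — a classic confounder. We must compare within bowling type levels.
Within each level — spin: 68.9% vs 45.4%; pace: 36.2% vs 27.5% — Patel is higher every time.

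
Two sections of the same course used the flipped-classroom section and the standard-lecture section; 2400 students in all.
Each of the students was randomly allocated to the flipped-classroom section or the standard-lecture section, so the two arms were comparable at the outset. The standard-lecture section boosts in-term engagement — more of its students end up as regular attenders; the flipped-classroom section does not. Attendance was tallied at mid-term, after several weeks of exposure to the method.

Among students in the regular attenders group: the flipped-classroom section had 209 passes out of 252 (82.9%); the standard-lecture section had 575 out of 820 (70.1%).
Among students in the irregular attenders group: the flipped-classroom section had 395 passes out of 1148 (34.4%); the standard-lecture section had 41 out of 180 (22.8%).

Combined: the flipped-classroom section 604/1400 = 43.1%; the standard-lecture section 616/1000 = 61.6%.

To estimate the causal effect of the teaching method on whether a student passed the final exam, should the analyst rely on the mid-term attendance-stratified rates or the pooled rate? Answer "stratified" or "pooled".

pooled

Mid-term attendance is recorded after the teaching method and is itself shifted by it — it sits on the causal path from teaching method to outcome. Conditioning on a mediator would strip out part of the effect we want; the pooled comparison gives the total causal effect.
Pooled: the flipped-classroom section 43.1% vs the standard-lecture section 61.6%; the standard-lecture section is higher overall.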